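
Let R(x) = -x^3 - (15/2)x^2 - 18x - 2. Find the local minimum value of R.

23/2

R'(x) = -3x^2 - 15x - 18. Setting R'(x) = 0 gives x ∈ {-3, -2}.
R''(x) = -6x - 15. R''(-3) = 3 > 0 ⇒ local minimum; R''(-2) = -3 < 0 ⇒ local maximum.
So the local minimum value is R(-3) = 23/2.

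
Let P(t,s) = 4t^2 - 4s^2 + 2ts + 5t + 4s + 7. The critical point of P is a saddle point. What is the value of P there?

100/17

∂P/∂t = 8t + 2s + 5 = 0 and ∂P/∂s = 2t - 8s + 4 = 0, so (t, s) = (-12/17, 11/34).
The Hessian has P_{tt} = 8, P_{ss} = -8, P_{ts} = 2, giving D = -68 < 0, so the point is a saddle point.
P(-12/17, 11/34) = 100/17.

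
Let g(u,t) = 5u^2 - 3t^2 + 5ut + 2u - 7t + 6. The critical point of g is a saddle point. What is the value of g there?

∂g/∂u = 10u + 5t + 2 = 0 and ∂g/∂t = 5u - 6t - 7 = 0, so (u, t) = (23/85, -16/17).
The Hessian has g_{uu} = 10, g_{tt} = -6, g_{ut} = 5, giving D = -85 < 0, so the point is a saddle point.
g(23/85, -16/17) = 813/85.

813/85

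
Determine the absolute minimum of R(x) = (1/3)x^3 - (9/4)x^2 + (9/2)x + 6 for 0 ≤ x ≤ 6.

R'(x) = x^2 - (9/2)x + 9/2, which vanishes at x = 3/2 and x = 3.
Evaluating at the critical points and endpoints: R(0) = 6, R(3/2) = 141/16, R(3) = 33/4, R(6) = 24.
So the minimum is R(0) = 6.

6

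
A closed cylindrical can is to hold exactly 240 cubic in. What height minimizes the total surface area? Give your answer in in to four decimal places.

With radius r and height h, πr²h = 240 so h = 240/(πr²), and S(r) = 2πr² + 2πrh = 2πr² + 2·240/r.
S'(r) = 4πr − 2·240/r² = 0 ⇒ r³ = 240/(2π), so r ≈ 3.3678 and h = 2r ≈ 6.7356.
S''(r) = 4π + 4·240/r³ > 0, so this is the minimum; S ≈ 213.7906.

6.7356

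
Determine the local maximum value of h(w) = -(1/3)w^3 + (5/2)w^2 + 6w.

54

h'(w) = -w^2 + 5w + 6. Setting h'(w) = 0 gives w ∈ {-1, 6}.
Since h''(w) = -2w + 5, we get h''(-1) = 7 > 0 ⇒ local minimum; h''(6) = -7 < 0 ⇒ local maximum.
The local maximum is h(6) = 54.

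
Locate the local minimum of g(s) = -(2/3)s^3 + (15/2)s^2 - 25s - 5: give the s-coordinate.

g'(s) = -2s^2 + 15s - 25. Setting g'(s) = 0 gives s ∈ {5/2, 5}.
Second-derivative test with g''(s) = -4s + 15: g''(5/2) = 5 > 0 ⇒ local minimum; g''(5) = -5 < 0 ⇒ local maximum.
So the local minimum value is g(5/2) = -745/24.

5/2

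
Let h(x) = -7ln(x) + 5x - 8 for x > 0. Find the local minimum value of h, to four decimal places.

-3.3553

h'(x) = -7/x + 5 = 0 gives x = 7/5.
h''(x) = 7/x², which is positive for x > 0, so this is a local minimum.
h(7/5) = -7·ln(7/5) + 7 - 8 ≈ -3.3553.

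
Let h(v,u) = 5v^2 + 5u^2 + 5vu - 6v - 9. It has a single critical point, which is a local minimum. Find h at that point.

∂h/∂v = 10v + 5u - 6 = 0 and ∂h/∂u = 5v + 10u = 0, so (v, u) = (4/5, -2/5).
The Hessian has h_{vv} = 10, h_{uu} = 10, h_{vu} = 5, giving D = 75 > 0 with h_{vv} > 0, so the point is a local minimum.
h(4/5, -2/5) = -57/5.

-57/5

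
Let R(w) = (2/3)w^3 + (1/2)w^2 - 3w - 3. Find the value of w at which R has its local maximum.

Critical points: R'(w) = 2w^2 + w - 3 vanishes at w = -3/2, 1.
Since R''(w) = 4w + 1, we get R''(-3/2) = -5 < 0 ⇒ local maximum; R''(1) = 5 > 0 ⇒ local minimum.
Thus R has its local maximum at w = -3/2, with value 3/8.

-3/2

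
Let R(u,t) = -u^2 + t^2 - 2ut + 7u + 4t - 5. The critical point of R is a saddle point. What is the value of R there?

∂R/∂u = -2u - 2t + 7 = 0 and ∂R/∂t = -2u + 2t + 4 = 0, so (u, t) = (11/4, 3/4).
The Hessian has R_{uu} = -2, R_{tt} = 2, R_{ut} = -2, giving D = -8 < 0, so the point is a saddle point.
R(11/4, 3/4) = 49/8.

49/8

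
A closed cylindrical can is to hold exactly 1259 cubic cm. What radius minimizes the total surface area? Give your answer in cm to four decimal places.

5.8517

With radius r and height h, πr²h = 1259 so h = 1259/(πr²), and S(r) = 2πr² + 2πrh = 2πr² + 2·1259/r.
S'(r) = 4πr − 2·1259/r² = 0 ⇒ r³ = 1259/(2π), so r ≈ 5.8517 and h = 2r ≈ 11.7034.
S''(r) = 4π + 4·1259/r³ > 0, so this is the minimum; S ≈ 645.4536.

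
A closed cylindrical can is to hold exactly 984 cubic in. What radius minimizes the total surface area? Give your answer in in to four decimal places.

With radius r and height h, πr²h = 984 so h = 984/(πr²), and S(r) = 2πr² + 2πrh = 2πr² + 2·984/r.
S'(r) = 4πr − 2·984/r² = 0 ⇒ r³ = 984/(2π), so r ≈ 5.3902 and h = 2r ≈ 10.7804.
S''(r) = 4π + 4·984/r³ > 0, so this is the minimum; S ≈ 547.6603.

5.3902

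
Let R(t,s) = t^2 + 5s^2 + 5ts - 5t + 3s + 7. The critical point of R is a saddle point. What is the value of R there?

∂R/∂t = 2t + 5s - 5 = 0 and ∂R/∂s = 5t + 10s + 3 = 0, so (t, s) = (-13, 31/5).
The Hessian has R_{tt} = 2, R_{ss} = 10, R_{ts} = 5, giving D = -5 < 0, so the point is a saddle point.
R(-13, 31/5) = 244/5.

244/5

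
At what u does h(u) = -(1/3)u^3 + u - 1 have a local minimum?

-1

h'(u) = -u^2 + 1. Setting h'(u) = 0 gives u ∈ {-1, 1}.
Second-derivative test with h''(u) = -2u: h''(-1) = 2 > 0 ⇒ local minimum; h''(1) = -2 < 0 ⇒ local maximum.
The local minimum is h(-1) = -5/3.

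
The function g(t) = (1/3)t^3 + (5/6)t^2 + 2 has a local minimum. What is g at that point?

g'(t) = t^2 + (5/3)t. Setting g'(t) = 0 gives t ∈ {-5/3, 0}.
g''(t) = 2t + 5/3. g''(-5/3) = -5/3 < 0 ⇒ local maximum; g''(0) = 5/3 > 0 ⇒ local minimum.
Thus g has its local minimum at t = 0, with value 2.

2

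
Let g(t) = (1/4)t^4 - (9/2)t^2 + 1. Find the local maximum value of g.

1

g'(t) = t^3 - 9t = 0 at t = -3, 0, 3.
Since g''(t) = 3t^2 - 9, we get g''(-3) = 18 > 0 ⇒ local minimum; g''(0) = -9 < 0 ⇒ local maximum; g''(3) = 18 > 0 ⇒ local minimum.
So the local maximum value is g(0) = 1.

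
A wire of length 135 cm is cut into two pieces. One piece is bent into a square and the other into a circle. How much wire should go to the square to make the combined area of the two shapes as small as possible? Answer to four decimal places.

75.6134

Let x be the length used for the square. Square side x/4; circle radius (135−x)/(2π).
A(x) = (x/4)² + π·((135−x)/(2π))² = x²/16 + (135−x)²/(4π) for 0 ≤ x ≤ 135. A'(x) = x/8 − (135−x)/(2π) = 0 gives x = 4·135/(π+4) ≈ 75.6134.
A'' = 1/8 + 1/(2π) > 0, so this gives the minimum combined area; x ≈ 75.6134 cm to the square.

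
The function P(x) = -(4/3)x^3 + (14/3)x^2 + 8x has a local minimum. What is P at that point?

P'(x) = -4x^2 + (28/3)x + 8. Setting P'(x) = 0 gives x ∈ {-2/3, 3}.
Since P''(x) = -8x + 28/3, we get P''(-2/3) = 44/3 > 0 ⇒ local minimum; P''(3) = -44/3 < 0 ⇒ local maximum.
Thus P has its local minimum at x = -2/3, with value -232/81.

-232/81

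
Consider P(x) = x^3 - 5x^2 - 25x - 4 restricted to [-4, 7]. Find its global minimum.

P'(x) = 3x^2 - 10x - 25, which vanishes at x = -5/3 and x = 5.
Evaluating at the critical points and endpoints: P(-4) = -48, P(-5/3) = 517/27, P(5) = -129, P(7) = -81.
Hence the absolute minimum is -129 at x = 5.

-129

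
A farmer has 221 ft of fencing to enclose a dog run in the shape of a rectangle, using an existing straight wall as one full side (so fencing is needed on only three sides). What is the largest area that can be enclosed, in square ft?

Let the sides perpendicular to the wall have length x and the parallel side y, so 2x + y = 221 and the area is A = xy = x(221 − 2x).
A'(x) = 221 − 4x = 0 gives x = 221/4, and A''(x) = −4 < 0 confirms a maximum.
Then y = 221 − 2·221/4 = 221/2 and A = 48841/8.

48841/8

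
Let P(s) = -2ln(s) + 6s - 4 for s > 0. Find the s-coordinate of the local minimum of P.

1/3

P'(s) = -2/s + 6 = 0 gives s = 1/3.
P''(s) = 2/s², which is positive for s > 0, so this is a local minimum.
P(1/3) = -2·ln(1/3) + 2 - 4 ≈ 0.1972.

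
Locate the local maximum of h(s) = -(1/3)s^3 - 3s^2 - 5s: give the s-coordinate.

-1

Critical points: h'(s) = -s^2 - 6s - 5 vanishes at s = -5, -1.
Since h''(s) = -2s - 6, we get h''(-5) = 4 > 0 ⇒ local minimum; h''(-1) = -4 < 0 ⇒ local maximum.
The local maximum is h(-1) = 7/3.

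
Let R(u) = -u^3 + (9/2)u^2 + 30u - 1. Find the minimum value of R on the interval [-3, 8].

R'(u) = -3u^2 + 9u + 30, which vanishes at u = -2 and u = 5.
Evaluating at the critical points and endpoints: R(-3) = -47/2; R(-2) = -35; R(5) = 273/2; R(8) = 15.
So the minimum is R(-2) = -35.

-35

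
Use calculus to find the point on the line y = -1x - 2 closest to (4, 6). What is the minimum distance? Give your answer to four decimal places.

Minimize D(x)^2 = (x - 4)^2 + (-x - 8)^2.
d/dx[D^2] = 2(x - 4) + 2·(-1)·(-x - 8) = 0 ⇒ x = -2.
Then y = 0 and the distance is √(72) ≈ 8.4853.

8.4853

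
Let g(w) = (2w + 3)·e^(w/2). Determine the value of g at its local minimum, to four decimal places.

-0.6951

g'(w) = 2·e^(w/2) + (2w + 3)·(1/2)·e^(w/2) = (w + 7/2)·e^(w/2). Since e^(w/2) > 0, the only critical point is w = -7/2.
g''(-7/2) has the same sign as 1 > 0, so this is a local minimum.
g(-7/2) = (-4)·e^(-7/4) ≈ -0.6951.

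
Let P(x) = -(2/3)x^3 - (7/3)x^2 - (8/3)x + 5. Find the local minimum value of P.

P'(x) = -2x^2 - (14/3)x - 8/3 = 0 at x = -4/3, -1.
P''(x) = -4x - 14/3. P''(-4/3) = 2/3 > 0 ⇒ local minimum; P''(-1) = -2/3 < 0 ⇒ local maximum.
The local minimum is P(-4/3) = 485/81.

485/81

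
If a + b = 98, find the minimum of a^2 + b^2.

4802

With a + b = 98, a^2 + b^2 = a^2 + (98 − a)^2.
The derivative 2a − 2(98 − a) = 4a − 196 vanishes at a = 49; second derivative 4 > 0, a minimum.
The minimum is 2·(49)^2 = 4802.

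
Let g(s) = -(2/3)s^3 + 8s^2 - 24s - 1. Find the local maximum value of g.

g'(s) = -2s^2 + 16s - 24 = 0 at s = 2, 6.
g''(s) = -4s + 16. g''(2) = 8 > 0 ⇒ local minimum; g''(6) = -8 < 0 ⇒ local maximum.
So the local maximum value is g(6) = -1.

-1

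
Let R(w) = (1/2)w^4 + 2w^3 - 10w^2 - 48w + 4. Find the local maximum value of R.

52

R'(w) = 2w^3 + 6w^2 - 20w - 48. Setting R'(w) = 0 gives w ∈ {-4, -2, 3}.
Second-derivative test with R''(w) = 6w^2 + 12w - 20: R''(-4) = 28 > 0 ⇒ local minimum; R''(-2) = -20 < 0 ⇒ local maximum; R''(3) = 70 > 0 ⇒ local minimum.
Thus R has its local maximum at w = -2, with value 52.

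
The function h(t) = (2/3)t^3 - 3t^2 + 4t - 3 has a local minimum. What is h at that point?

Critical points: h'(t) = 2t^2 - 6t + 4 vanishes at t = 1, 2.
Since h''(t) = 4t - 6, we get h''(1) = -2 < 0 ⇒ local maximum; h''(2) = 2 > 0 ⇒ local minimum.
The local minimum is h(2) = -5/3.

-5/3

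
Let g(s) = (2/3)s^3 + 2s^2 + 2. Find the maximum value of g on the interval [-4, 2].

Differentiating, g'(s) = 2s^2 + 4s; which vanishes at s = -2 and s = 0.
Evaluating at the critical points and endpoints: g(-4) = -26/3,  g(-2) = 14/3,  g(0) = 2,  g(2) = 46/3.
The maximum over the interval is 46/3, attained at s = 2.

46/3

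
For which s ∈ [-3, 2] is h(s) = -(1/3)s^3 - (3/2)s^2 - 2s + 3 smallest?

The derivative is -s^2 - 3s - 2, which vanishes at s = -2 and s = -1.
Compare values at every candidate in [-3, 2]: h(-3) = 9/2, h(-2) = 11/3, h(-1) = 23/6, h(2) = -29/3.
Hence the absolute minimum is -29/3 at s = 2.

2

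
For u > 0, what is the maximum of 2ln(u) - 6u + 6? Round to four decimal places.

1.8028

R'(u) = 2/u − 6 = 0 gives u = 1/3.
R''(u) = -2/u², which is negative for u > 0, so this is a local maximum.
R(1/3) = 2·ln(1/3) - 2 + 6 ≈ 1.8028.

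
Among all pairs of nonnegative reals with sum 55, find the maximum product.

With x + y = 55, the product is P(x) = x(55 − x).
P'(x) = 55 − 2x = 0 gives x = 55/2; P'' = −2 < 0, so this is the maximum.
P = 55/2·55/2 = 3025/4.

3025/4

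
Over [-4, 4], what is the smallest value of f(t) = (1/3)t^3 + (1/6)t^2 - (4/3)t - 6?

-58/3

Differentiating, f'(t) = t^2 + (1/3)t - 4/3; which vanishes at t = -4/3 and t = 1.
Evaluating at the critical points and endpoints: f(-4) = -58/3,  f(-4/3) = -382/81,  f(1) = -41/6,  f(4) = 38/3.
Hence the absolute minimum is -58/3 at t = -4.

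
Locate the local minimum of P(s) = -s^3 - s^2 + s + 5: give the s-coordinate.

-1

P'(s) = -3s^2 - 2s + 1. Setting P'(s) = 0 gives s ∈ {-1, 1/3}.
Since P''(s) = -6s - 2, we get P''(-1) = 4 > 0 ⇒ local minimum; P''(1/3) = -4 < 0 ⇒ local maximum.
Thus P has its local minimum at s = -1, with value 4.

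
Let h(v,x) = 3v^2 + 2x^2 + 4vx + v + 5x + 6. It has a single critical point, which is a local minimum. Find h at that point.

∂h/∂v = 6v + 4x + 1 = 0 and ∂h/∂x = 4v + 4x + 5 = 0, so (v, x) = (2, -13/4).
The Hessian has h_{vv} = 6, h_{xx} = 4, h_{vx} = 4, giving D = 8 > 0 with h_{vv} > 0, so the point is a local minimum.
h(2, -13/4) = -9/8.

-9/8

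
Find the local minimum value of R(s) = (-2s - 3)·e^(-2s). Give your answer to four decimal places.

-7.3891

By the product rule, R'(s) = (4s + 4)·e^(-2s). Since e^(-2s) > 0, the only critical point is s = -1.
R''(-1) has the same sign as 4 > 0, so this is a local minimum.
R(-1) = (-1)·e^(2) ≈ -7.3891.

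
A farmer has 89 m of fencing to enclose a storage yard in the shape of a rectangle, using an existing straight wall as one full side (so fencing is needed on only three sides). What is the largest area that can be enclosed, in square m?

7921/8

Let the sides perpendicular to the wall have length x and the parallel side y, so 2x + y = 89 and the area is A = xy = x(89 − 2x).
A'(x) = 89 − 4x = 0 gives x = 89/4, and A''(x) = −4 < 0 confirms a maximum.
Then y = 89 − 2·89/4 = 89/2 and A = 7921/8.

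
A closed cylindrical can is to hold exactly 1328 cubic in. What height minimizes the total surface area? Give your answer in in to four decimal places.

With radius r and height h, πr²h = 1328 so h = 1328/(πr²), and S(r) = 2πr² + 2πrh = 2πr² + 2·1328/r.
S'(r) = 4πr − 2·1328/r² = 0 ⇒ r³ = 1328/(2π), so r ≈ 5.9567 and h = 2r ≈ 11.9134.
S''(r) = 4π + 4·1328/r³ > 0, so this is the minimum; S ≈ 668.8262.

11.9134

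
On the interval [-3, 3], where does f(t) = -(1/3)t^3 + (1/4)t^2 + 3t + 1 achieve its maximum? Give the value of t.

2

Differentiating, f'(t) = -t^2 + (1/2)t + 3; which vanishes at t = -3/2 and t = 2.
Evaluating at the critical points and endpoints: f(-3) = 13/4, f(-3/2) = -29/16, f(2) = 16/3, f(3) = 13/4.
Hence the absolute maximum is 16/3 at t = 2.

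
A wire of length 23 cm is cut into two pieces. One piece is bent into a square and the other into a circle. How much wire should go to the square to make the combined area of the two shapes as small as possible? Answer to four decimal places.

12.8823

Let x be the length used for the square. Square side x/4; circle radius (23−x)/(2π).
A(x) = (x/4)² + π·((23−x)/(2π))² = x²/16 + (23−x)²/(4π) for 0 ≤ x ≤ 23. A'(x) = x/8 − (23−x)/(2π) = 0 gives x = 4·23/(π+4) ≈ 12.8823.
A'' = 1/8 + 1/(2π) > 0, so this gives the minimum combined area; x ≈ 12.8823 cm to the square.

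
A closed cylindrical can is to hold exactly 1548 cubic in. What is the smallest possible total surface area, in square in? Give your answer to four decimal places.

740.7901

With radius r and height h, πr²h = 1548 so h = 1548/(πr²), and S(r) = 2πr² + 2πrh = 2πr² + 2·1548/r.
S'(r) = 4πr − 2·1548/r² = 0 ⇒ r³ = 1548/(2π), so r ≈ 6.2690 and h = 2r ≈ 12.5380.
S''(r) = 4π + 4·1548/r³ > 0, so this is the minimum; S ≈ 740.7901.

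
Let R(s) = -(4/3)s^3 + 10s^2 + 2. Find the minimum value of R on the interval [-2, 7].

2

Differentiating, R'(s) = -4s^2 + 20s; which vanishes at s = 0 and s = 5.
Evaluating at the critical points and endpoints: R(-2) = 158/3,  R(0) = 2,  R(5) = 256/3,  R(7) = 104/3.
So the minimum is R(0) = 2.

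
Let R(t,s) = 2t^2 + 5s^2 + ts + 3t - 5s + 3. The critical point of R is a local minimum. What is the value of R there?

7/39

∂R/∂t = 4t + s + 3 = 0 and ∂R/∂s = t + 10s - 5 = 0, so (t, s) = (-35/39, 23/39).
The Hessian has R_{tt} = 4, R_{ss} = 10, R_{ts} = 1, giving D = 39 > 0 with R_{tt} > 0, so the point is a local minimum.
R(-35/39, 23/39) = 7/39.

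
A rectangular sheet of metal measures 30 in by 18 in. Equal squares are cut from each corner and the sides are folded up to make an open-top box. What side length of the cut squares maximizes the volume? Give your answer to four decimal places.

With cut size x, the volume is V(x) = x(30 − 2x)(18 − 2x) for 0 < x < 9.
V'(x) = 12x^2 − 192x + 540. Setting V'(x) = 0 gives x ≈ 3.6411 (the root in (0, 9)).
V''(x) = 24x − 192 is negative there, so this is the maximum; V ≈ 886.5526.

3.6411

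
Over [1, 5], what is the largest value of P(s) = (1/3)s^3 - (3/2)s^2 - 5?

Differentiating, P'(s) = s^2 - 3s; whose only zero in [1, 5] is s = 3.
Compare values at every candidate in [1, 5]: P(1) = -37/6,  P(3) = -19/2,  P(5) = -5/6.
The maximum over the interval is -5/6, attained at s = 5.

-5/6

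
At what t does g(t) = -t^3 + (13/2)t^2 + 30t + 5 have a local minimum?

g'(t) = -3t^2 + 13t + 30. Setting g'(t) = 0 gives t ∈ {-5/3, 6}.
Since g''(t) = -6t + 13, we get g''(-5/3) = 23 > 0 ⇒ local minimum; g''(6) = -23 < 0 ⇒ local maximum.
Thus g has its local minimum at t = -5/3, with value -1205/54.

-5/3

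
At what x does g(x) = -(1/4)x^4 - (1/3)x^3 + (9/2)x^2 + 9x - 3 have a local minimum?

-1

Critical points: g'(x) = -x^3 - x^2 + 9x + 9 vanishes at x = -3, -1, 3.
Since g''(x) = -3x^2 - 2x + 9, we get g''(-3) = -12 < 0 ⇒ local maximum; g''(-1) = 8 > 0 ⇒ local minimum; g''(3) = -24 < 0 ⇒ local maximum.
The local minimum is g(-1) = -89/12.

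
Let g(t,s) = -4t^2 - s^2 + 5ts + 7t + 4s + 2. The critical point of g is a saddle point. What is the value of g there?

-235/9

∂g/∂t = -8t + 5s + 7 = 0 and ∂g/∂s = 5t - 2s + 4 = 0, so (t, s) = (-34/9, -67/9).
The Hessian has g_{tt} = -8, g_{ss} = -2, g_{ts} = 5, giving D = -9 < 0, so the point is a saddle point.
g(-34/9, -67/9) = -235/9.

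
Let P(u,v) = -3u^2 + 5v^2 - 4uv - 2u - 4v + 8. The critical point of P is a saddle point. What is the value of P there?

153/19

∂P/∂u = -6u - 4v - 2 = 0 and ∂P/∂v = -4u + 10v - 4 = 0, so (u, v) = (-9/19, 4/19).
The Hessian has P_{uu} = -6, P_{vv} = 10, P_{uv} = -4, giving D = -76 < 0, so the point is a saddle point.
P(-9/19, 4/19) = 153/19.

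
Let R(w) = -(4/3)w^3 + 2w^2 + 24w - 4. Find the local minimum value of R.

R'(w) = -4w^2 + 4w + 24. Setting R'(w) = 0 gives w ∈ {-2, 3}.
R''(w) = -8w + 4. R''(-2) = 20 > 0 ⇒ local minimum; R''(3) = -20 < 0 ⇒ local maximum.
Thus R has its local minimum at w = -2, with value -100/3.

-100/3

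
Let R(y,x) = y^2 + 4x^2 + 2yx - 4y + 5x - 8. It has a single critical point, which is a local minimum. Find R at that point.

-75/4

∂R/∂y = 2y + 2x - 4 = 0 and ∂R/∂x = 2y + 8x + 5 = 0, so (y, x) = (7/2, -3/2).
The Hessian has R_{yy} = 2, R_{xx} = 8, R_{yx} = 2, giving D = 12 > 0 with R_{yy} > 0, so the point is a local minimum.
R(7/2, -3/2) = -75/4.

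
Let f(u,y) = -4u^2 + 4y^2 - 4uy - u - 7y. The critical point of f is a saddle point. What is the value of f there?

∂f/∂u = -8u - 4y - 1 = 0 and ∂f/∂y = -4u + 8y - 7 = 0, so (u, y) = (-9/20, 13/20).
The Hessian has f_{uu} = -8, f_{yy} = 8, f_{uy} = -4, giving D = -80 < 0, so the point is a saddle point.
f(-9/20, 13/20) = -41/20.

-41/20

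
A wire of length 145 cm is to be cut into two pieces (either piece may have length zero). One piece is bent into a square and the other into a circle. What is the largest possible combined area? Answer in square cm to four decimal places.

Let x be the length used for the square. Square side x/4; circle radius (145−x)/(2π).
A(x) = (x/4)² + π·((145−x)/(2π))² = x²/16 + (145−x)²/(4π) for 0 ≤ x ≤ 145. A'(x) = x/8 − (145−x)/(2π) = 0 gives x = 4·145/(π+4) ≈ 81.2144.
A'' > 0, so the interior critical point is a minimum; the maximum is at an endpoint. A(0) = 1673.1163 and A(145) = 1314.0625, so the largest area is 1673.1163.

1673.1163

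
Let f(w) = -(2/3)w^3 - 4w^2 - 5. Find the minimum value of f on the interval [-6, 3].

-59

Differentiating, f'(w) = -2w^2 - 8w; which vanishes at w = -4 and w = 0.
Compare values at every candidate in [-6, 3]: f(-6) = -5, f(-4) = -79/3, f(0) = -5, f(3) = -59.
Hence the absolute minimum is -59 at w = 3.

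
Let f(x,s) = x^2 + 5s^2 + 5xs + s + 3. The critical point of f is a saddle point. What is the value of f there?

16/5

∂f/∂x = 2x + 5s = 0 and ∂f/∂s = 5x + 10s + 1 = 0, so (x, s) = (-1, 2/5).
The Hessian has f_{xx} = 2, f_{ss} = 10, f_{xs} = 5, giving D = -5 < 0, so the point is a saddle point.
f(-1, 2/5) = 16/5.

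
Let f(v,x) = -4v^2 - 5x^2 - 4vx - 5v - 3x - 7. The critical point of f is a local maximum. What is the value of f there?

∂f/∂v = -8v - 4x - 5 = 0 and ∂f/∂x = -4v - 10x - 3 = 0, so (v, x) = (-19/32, -1/16).
The Hessian has f_{vv} = -8, f_{xx} = -10, f_{vx} = -4, giving D = 64 > 0 with f_{vv} < 0, so the point is a local maximum.
f(-19/32, -1/16) = -347/64.

-347/64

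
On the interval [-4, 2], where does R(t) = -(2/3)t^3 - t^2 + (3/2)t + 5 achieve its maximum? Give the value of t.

-4

The derivative is -2t^2 - 2t + 3/2, which vanishes at t = -3/2 and t = 1/2.
Compare values at every candidate in [-4, 2]: R(-4) = 77/3,  R(-3/2) = 11/4,  R(1/2) = 65/12,  R(2) = -4/3.
So the maximum is R(-4) = 77/3.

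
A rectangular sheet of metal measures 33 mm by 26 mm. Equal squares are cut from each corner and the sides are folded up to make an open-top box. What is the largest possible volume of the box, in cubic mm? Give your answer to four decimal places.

With cut size x, the volume is V(x) = x(33 − 2x)(26 − 2x) for 0 < x < 13.
V'(x) = 12x^2 − 236x + 858. Setting V'(x) = 0 gives x ≈ 4.8139 (the root in (0, 13)).
V''(x) = 24x − 236 is negative there, so this is the maximum; V ≈ 1842.0597.

1842.0597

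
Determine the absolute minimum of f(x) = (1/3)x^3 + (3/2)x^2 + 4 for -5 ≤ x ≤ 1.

f'(x) = x^2 + 3x, which vanishes at x = -3 and x = 0.
Candidates: f(-5) = -1/6; f(-3) = 17/2; f(0) = 4; f(1) = 35/6.
So the minimum is f(-5) = -1/6.

-1/6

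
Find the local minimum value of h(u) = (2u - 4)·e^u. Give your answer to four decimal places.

-5.4366

Differentiating with the product rule gives h'(u) = (2u - 2)·e^u. Since e^u > 0, the only critical point is u = 1.
h''(1) has the same sign as 2 > 0, so this is a local minimum.
h(1) = (-2)·e^(1) ≈ -5.4366.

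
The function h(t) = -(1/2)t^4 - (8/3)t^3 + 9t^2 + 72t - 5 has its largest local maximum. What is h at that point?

359/2

h'(t) = -2t^3 - 8t^2 + 18t + 72 = 0 at t = -4, -3, 3.
Since h''(t) = -6t^2 - 16t + 18, we get h''(-4) = -14 < 0 ⇒ local maximum; h''(-3) = 12 > 0 ⇒ local minimum; h''(3) = -84 < 0 ⇒ local maximum.
Thus h has its largest local maximum at t = 3, with value 359/2.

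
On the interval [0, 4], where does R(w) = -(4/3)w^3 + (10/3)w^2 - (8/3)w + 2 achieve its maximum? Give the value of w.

0

Differentiating, R'(w) = -4w^2 + (20/3)w - 8/3; which vanishes at w = 2/3 and w = 1.
Candidates: R(0) = 2, R(2/3) = 106/81, R(1) = 4/3, R(4) = -122/3.
The maximum over the interval is 2, attained at w = 0.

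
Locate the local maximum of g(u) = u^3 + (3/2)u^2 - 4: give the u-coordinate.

Critical points: g'(u) = 3u^2 + 3u vanishes at u = -1, 0.
g''(u) = 6u + 3. g''(-1) = -3 < 0 ⇒ local maximum; g''(0) = 3 > 0 ⇒ local minimum.
So the local maximum value is g(-1) = -7/2.

-1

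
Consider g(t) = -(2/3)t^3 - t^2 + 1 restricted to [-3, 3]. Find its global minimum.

The derivative is -2t^2 - 2t, which vanishes at t = -1 and t = 0.
Candidates: g(-3) = 10, g(-1) = 2/3, g(0) = 1, g(3) = -26.
The minimum over the interval is -26, attained at t = 3.

-26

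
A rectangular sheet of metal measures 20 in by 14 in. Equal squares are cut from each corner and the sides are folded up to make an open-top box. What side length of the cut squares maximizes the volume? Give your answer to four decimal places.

With cut size x, the volume is V(x) = x(20 − 2x)(14 − 2x) for 0 < x < 7.
V'(x) = 12x^2 − 136x + 280. Setting V'(x) = 0 gives x ≈ 2.7039 (the root in (0, 7)).
V''(x) = 24x − 136 is negative there, so this is the maximum; V ≈ 339.0126.

2.7039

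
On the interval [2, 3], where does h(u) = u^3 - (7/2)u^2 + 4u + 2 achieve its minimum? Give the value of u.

Differentiating, h'(u) = 3u^2 - 7u + 4; which has no zeros in [2, 3].
Candidates: h(2) = 4,  h(3) = 19/2.
So the minimum is h(2) = 4.

2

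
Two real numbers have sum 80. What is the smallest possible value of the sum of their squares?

3200

With a + b = 80, a^2 + b^2 = a^2 + (80 − a)^2.
The derivative 2a − 2(80 − a) = 4a − 160 vanishes at a = 40; second derivative 4 > 0, a minimum.
The minimum is 2·(40)^2 = 3200.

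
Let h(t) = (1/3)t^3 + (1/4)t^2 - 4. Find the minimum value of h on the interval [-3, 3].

The derivative is t^2 + (1/2)t, which vanishes at t = -1/2 and t = 0.
Candidates: h(-3) = -43/4,  h(-1/2) = -191/48,  h(0) = -4,  h(3) = 29/4.
Hence the absolute minimum is -43/4 at t = -3.

-43/4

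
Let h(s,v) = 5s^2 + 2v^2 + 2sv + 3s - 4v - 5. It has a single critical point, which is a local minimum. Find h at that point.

∂h/∂s = 10s + 2v + 3 = 0 and ∂h/∂v = 2s + 4v - 4 = 0, so (s, v) = (-5/9, 23/18).
The Hessian has h_{ss} = 10, h_{vv} = 4, h_{sv} = 2, giving D = 36 > 0 with h_{ss} > 0, so the point is a local minimum.
h(-5/9, 23/18) = -151/18.

-151/18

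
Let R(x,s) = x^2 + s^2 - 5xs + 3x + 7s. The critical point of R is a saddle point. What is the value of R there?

163/21

∂R/∂x = 2x - 5s + 3 = 0 and ∂R/∂s = -5x + 2s + 7 = 0, so (x, s) = (41/21, 29/21).
The Hessian has R_{xx} = 2, R_{ss} = 2, R_{xs} = -5, giving D = -21 < 0, so the point is a saddle point.
R(41/21, 29/21) = 163/21.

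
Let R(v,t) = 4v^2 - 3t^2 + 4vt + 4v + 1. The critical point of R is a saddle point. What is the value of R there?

1/4

∂R/∂v = 8v + 4t + 4 = 0 and ∂R/∂t = 4v - 6t = 0, so (v, t) = (-3/8, -1/4).
The Hessian has R_{vv} = 8, R_{tt} = -6, R_{vt} = 4, giving D = -64 < 0, so the point is a saddle point.
R(-3/8, -1/4) = 1/4.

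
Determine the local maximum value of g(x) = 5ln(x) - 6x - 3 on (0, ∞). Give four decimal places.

g'(x) = 5/x − 6 = 0 gives x = 5/6.
g''(x) = -5/x², which is negative for x > 0, so this is a local maximum.
g(5/6) = 5·ln(5/6) - 5 - 3 ≈ -8.9116.

-8.9116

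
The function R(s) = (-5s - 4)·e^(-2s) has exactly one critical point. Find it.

-3/10

Differentiating with the product rule gives R'(s) = (10s + 3)·e^(-2s). Since e^(-2s) > 0, the only critical point is s = -3/10.
R''(-3/10) has the same sign as 10 > 0, so this is a local minimum.
R(-3/10) = (-5/2)·e^(3/5) ≈ -4.5553.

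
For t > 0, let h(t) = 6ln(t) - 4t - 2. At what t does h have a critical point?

3/2

h'(t) = 6/t − 4 = 0 gives t = 3/2.
h''(t) = -6/t², which is negative for t > 0, so this is a local maximum.
h(3/2) = 6·ln(3/2) - 6 - 2 ≈ -5.5672.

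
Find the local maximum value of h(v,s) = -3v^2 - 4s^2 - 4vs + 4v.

∂h/∂v = -6v - 4s + 4 = 0 and ∂h/∂s = -4v - 8s = 0, so (v, s) = (1, -1/2).
The Hessian has h_{vv} = -6, h_{ss} = -8, h_{vs} = -4, giving D = 32 > 0 with h_{vv} < 0, so the point is a local maximum.
h(1, -1/2) = 2.

2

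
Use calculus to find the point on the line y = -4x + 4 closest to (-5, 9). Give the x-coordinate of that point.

Minimize D(x)^2 = (x + 5)^2 + (-4x - 5)^2.
d/dx[D^2] = 2(x + 5) + 2·(-4)·(-4x - 5) = 0 ⇒ x = -25/17.
Then y = 168/17 and the distance is √(225/17) ≈ 3.6380.

-25/17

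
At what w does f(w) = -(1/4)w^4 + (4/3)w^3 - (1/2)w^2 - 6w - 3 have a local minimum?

2

Critical points: f'(w) = -w^3 + 4w^2 - w - 6 vanishes at w = -1, 2, 3.
Second-derivative test with f''(w) = -3w^2 + 8w - 1: f''(-1) = -12 < 0 ⇒ local maximum; f''(2) = 3 > 0 ⇒ local minimum; f''(3) = -4 < 0 ⇒ local maximum.
So the local minimum value is f(2) = -31/3.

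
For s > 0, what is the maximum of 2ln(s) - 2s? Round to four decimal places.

g'(s) = 2/s − 2 = 0 gives s = 1.
g''(s) = -2/s², which is negative for s > 0, so this is a local maximum.
g(1) = 2·ln(1) - 2 ≈ -2.0000.

-2.0000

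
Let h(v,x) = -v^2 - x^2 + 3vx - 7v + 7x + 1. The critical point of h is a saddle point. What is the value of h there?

54/5

∂h/∂v = -2v + 3x - 7 = 0 and ∂h/∂x = 3v - 2x + 7 = 0, so (v, x) = (-7/5, 7/5).
The Hessian has h_{vv} = -2, h_{xx} = -2, h_{vx} = 3, giving D = -5 < 0, so the point is a saddle point.
h(-7/5, 7/5) = 54/5.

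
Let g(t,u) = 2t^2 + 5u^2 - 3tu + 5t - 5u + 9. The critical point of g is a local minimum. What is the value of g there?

∂g/∂t = 4t - 3u + 5 = 0 and ∂g/∂u = -3t + 10u - 5 = 0, so (t, u) = (-35/31, 5/31).
The Hessian has g_{tt} = 4, g_{uu} = 10, g_{tu} = -3, giving D = 31 > 0 with g_{tt} > 0, so the point is a local minimum.
g(-35/31, 5/31) = 179/31.

179/31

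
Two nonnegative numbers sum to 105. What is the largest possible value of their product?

11025/4

With x + y = 105, the product is P(x) = x(105 − x).
P'(x) = 105 − 2x = 0 gives x = 105/2; P'' = −2 < 0, so this is the maximum.
P = 105/2·105/2 = 11025/4.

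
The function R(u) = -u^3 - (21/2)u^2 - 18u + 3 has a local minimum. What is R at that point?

-51

R'(u) = -3u^2 - 21u - 18 = 0 at u = -6, -1.
Since R''(u) = -6u - 21, we get R''(-6) = 15 > 0 ⇒ local minimum; R''(-1) = -15 < 0 ⇒ local maximum.
Thus R has its local minimum at u = -6, with value -51.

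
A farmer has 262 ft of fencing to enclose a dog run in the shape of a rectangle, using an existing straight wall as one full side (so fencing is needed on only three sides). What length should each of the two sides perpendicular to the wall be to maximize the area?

Let the sides perpendicular to the wall have length x and the parallel side y, so 2x + y = 262 and the area is A = xy = x(262 − 2x).
A'(x) = 262 − 4x = 0 gives x = 131/2, and A''(x) = −4 < 0 confirms a maximum.
Then y = 262 − 2·131/2 = 131 and A = 17161/2.

131/2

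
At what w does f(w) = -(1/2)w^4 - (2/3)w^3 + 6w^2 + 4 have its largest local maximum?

-3

f'(w) = -2w^3 - 2w^2 + 12w = 0 at w = -3, 0, 2.
Since f''(w) = -6w^2 - 4w + 12, we get f''(-3) = -30 < 0 ⇒ local maximum; f''(0) = 12 > 0 ⇒ local minimum; f''(2) = -20 < 0 ⇒ local maximum.
Thus f has its largest local maximum at w = -3, with value 71/2.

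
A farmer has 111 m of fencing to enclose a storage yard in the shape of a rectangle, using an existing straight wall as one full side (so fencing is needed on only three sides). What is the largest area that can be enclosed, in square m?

12321/8

Let the sides perpendicular to the wall have length x and the parallel side y, so 2x + y = 111 and the area is A = xy = x(111 − 2x).
A'(x) = 111 − 4x = 0 gives x = 111/4, and A''(x) = −4 < 0 confirms a maximum.
Then y = 111 − 2·111/4 = 111/2 and A = 12321/8.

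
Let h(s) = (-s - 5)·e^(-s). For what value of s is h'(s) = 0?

-4

Differentiating with the product rule gives h'(s) = (s + 4)·e^(-s). Since e^(-s) > 0, the only critical point is s = -4.
h''(-4) has the same sign as 1 > 0, so this is a local minimum.
h(-4) = (-1)·e^(4) ≈ -54.5982.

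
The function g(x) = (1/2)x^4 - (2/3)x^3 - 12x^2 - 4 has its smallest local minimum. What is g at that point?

-332/3

g'(x) = 2x^3 - 2x^2 - 24x = 0 at x = -3, 0, 4.
g''(x) = 6x^2 - 4x - 24. g''(-3) = 42 > 0 ⇒ local minimum; g''(0) = -24 < 0 ⇒ local maximum; g''(4) = 56 > 0 ⇒ local minimum.
Thus g has its smallest local minimum at x = 4, with value -332/3.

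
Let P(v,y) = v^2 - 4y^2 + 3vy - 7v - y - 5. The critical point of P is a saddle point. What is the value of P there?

∂P/∂v = 2v + 3y - 7 = 0 and ∂P/∂y = 3v - 8y - 1 = 0, so (v, y) = (59/25, 19/25).
The Hessian has P_{vv} = 2, P_{yy} = -8, P_{vy} = 3, giving D = -25 < 0, so the point is a saddle point.
P(59/25, 19/25) = -341/25.

-341/25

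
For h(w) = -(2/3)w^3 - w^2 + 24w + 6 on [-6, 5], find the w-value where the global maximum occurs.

Differentiating, h'(w) = -2w^2 - 2w + 24; which vanishes at w = -4 and w = 3.
Compare values at every candidate in [-6, 5]: h(-6) = -30,  h(-4) = -190/3,  h(3) = 51,  h(5) = 53/3.
The maximum over the interval is 51, attained at w = 3.

3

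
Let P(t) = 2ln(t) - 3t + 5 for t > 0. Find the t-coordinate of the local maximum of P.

P'(t) = 2/t − 3 = 0 gives t = 2/3.
P''(t) = -2/t², which is negative for t > 0, so this is a local maximum.
P(2/3) = 2·ln(2/3) - 2 + 5 ≈ 2.1891.

2/3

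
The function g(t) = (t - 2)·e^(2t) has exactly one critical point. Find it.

g'(t) = 1·e^(2t) + (t - 2)·2·e^(2t) = (2t - 3)·e^(2t). Since e^(2t) > 0, the only critical point is t = 3/2.
g''(3/2) has the same sign as 2 > 0, so this is a local minimum.
g(3/2) = (-1/2)·e^(3) ≈ -10.0428.

3/2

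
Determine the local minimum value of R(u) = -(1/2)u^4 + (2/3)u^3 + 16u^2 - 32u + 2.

-83/6

R'(u) = -2u^3 + 2u^2 + 32u - 32 = 0 at u = -4, 1, 4.
Second-derivative test with R''(u) = -6u^2 + 4u + 32: R''(-4) = -80 < 0 ⇒ local maximum; R''(1) = 30 > 0 ⇒ local minimum; R''(4) = -48 < 0 ⇒ local maximum.
So the local minimum value is R(1) = -83/6.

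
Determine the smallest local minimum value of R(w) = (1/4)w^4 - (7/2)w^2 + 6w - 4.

-133/4

Critical points: R'(w) = w^3 - 7w + 6 vanishes at w = -3, 1, 2.
Second-derivative test with R''(w) = 3w^2 - 7: R''(-3) = 20 > 0 ⇒ local minimum; R''(1) = -4 < 0 ⇒ local maximum; R''(2) = 5 > 0 ⇒ local minimum.
Thus R has its smallest local minimum at w = -3, with value -133/4.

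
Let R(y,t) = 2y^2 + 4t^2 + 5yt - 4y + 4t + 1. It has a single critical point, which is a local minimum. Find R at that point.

∂R/∂y = 4y + 5t - 4 = 0 and ∂R/∂t = 5y + 8t + 4 = 0, so (y, t) = (52/7, -36/7).
The Hessian has R_{yy} = 4, R_{tt} = 8, R_{yt} = 5, giving D = 7 > 0 with R_{yy} > 0, so the point is a local minimum.
R(52/7, -36/7) = -169/7.

-169/7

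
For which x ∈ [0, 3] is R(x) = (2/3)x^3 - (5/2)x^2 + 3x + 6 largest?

3

The derivative is 2x^2 - 5x + 3, which vanishes at x = 1 and x = 3/2.
Candidates: R(0) = 6, R(1) = 43/6, R(3/2) = 57/8, R(3) = 21/2.
The maximum over the interval is 21/2, attained at x = 3.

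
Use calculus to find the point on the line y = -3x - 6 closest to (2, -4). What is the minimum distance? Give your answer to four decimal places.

2.5298

Minimize D(x)^2 = (x - 2)^2 + (-3x - 2)^2.
d/dx[D^2] = 2(x - 2) + 2·(-3)·(-3x - 2) = 0 ⇒ x = -2/5.
Then y = -24/5 and the distance is √(32/5) ≈ 2.5298.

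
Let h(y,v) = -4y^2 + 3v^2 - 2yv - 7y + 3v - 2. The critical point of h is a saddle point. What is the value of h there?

-35/52

∂h/∂y = -8y - 2v - 7 = 0 and ∂h/∂v = -2y + 6v + 3 = 0, so (y, v) = (-9/13, -19/26).
The Hessian has h_{yy} = -8, h_{vv} = 6, h_{yv} = -2, giving D = -52 < 0, so the point is a saddle point.
h(-9/13, -19/26) = -35/52.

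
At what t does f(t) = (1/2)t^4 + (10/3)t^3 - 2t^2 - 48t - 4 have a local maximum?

-3

Critical points: f'(t) = 2t^3 + 10t^2 - 4t - 48 vanishes at t = -4, -3, 2.
f''(t) = 6t^2 + 20t - 4. f''(-4) = 12 > 0 ⇒ local minimum; f''(-3) = -10 < 0 ⇒ local maximum; f''(2) = 60 > 0 ⇒ local minimum.
Thus f has its local maximum at t = -3, with value 145/2.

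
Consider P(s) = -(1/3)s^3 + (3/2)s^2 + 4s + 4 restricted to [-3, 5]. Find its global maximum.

The derivative is -s^2 + 3s + 4, which vanishes at s = -1 and s = 4.
Compare values at every candidate in [-3, 5]: P(-3) = 29/2, P(-1) = 11/6, P(4) = 68/3, P(5) = 119/6.
Hence the absolute maximum is 68/3 at s = 4.

68/3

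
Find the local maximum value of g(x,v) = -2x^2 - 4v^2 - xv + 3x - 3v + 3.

∂g/∂x = -4x - v + 3 = 0 and ∂g/∂v = -x - 8v - 3 = 0, so (x, v) = (27/31, -15/31).
The Hessian has g_{xx} = -4, g_{vv} = -8, g_{xv} = -1, giving D = 31 > 0 with g_{xx} < 0, so the point is a local maximum.
g(27/31, -15/31) = 156/31.

156/31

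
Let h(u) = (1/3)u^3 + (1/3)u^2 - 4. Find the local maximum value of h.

h'(u) = u^2 + (2/3)u = 0 at u = -2/3, 0.
Second-derivative test with h''(u) = 2u + 2/3: h''(-2/3) = -2/3 < 0 ⇒ local maximum; h''(0) = 2/3 > 0 ⇒ local minimum.
So the local maximum value is h(-2/3) = -320/81.

-320/81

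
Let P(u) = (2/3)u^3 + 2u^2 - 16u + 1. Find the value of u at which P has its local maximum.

-4

P'(u) = 2u^2 + 4u - 16 = 0 at u = -4, 2.
Second-derivative test with P''(u) = 4u + 4: P''(-4) = -12 < 0 ⇒ local maximum; P''(2) = 12 > 0 ⇒ local minimum.
So the local maximum value is P(-4) = 163/3.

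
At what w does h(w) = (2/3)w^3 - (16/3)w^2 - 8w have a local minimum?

6

Critical points: h'(w) = 2w^2 - (32/3)w - 8 vanishes at w = -2/3, 6.
Since h''(w) = 4w - 32/3, we get h''(-2/3) = -40/3 < 0 ⇒ local maximum; h''(6) = 40/3 > 0 ⇒ local minimum.
The local minimum is h(6) = -96.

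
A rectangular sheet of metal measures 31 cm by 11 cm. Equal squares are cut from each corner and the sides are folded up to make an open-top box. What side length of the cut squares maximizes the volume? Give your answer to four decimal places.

2.4631

With cut size x, the volume is V(x) = x(31 − 2x)(11 − 2x) for 0 < x < 5.5.
V'(x) = 12x^2 − 168x + 341. Setting V'(x) = 0 gives x ≈ 2.4631 (the root in (0, 5.5)).
V''(x) = 24x − 168 is negative there, so this is the maximum; V ≈ 390.0739.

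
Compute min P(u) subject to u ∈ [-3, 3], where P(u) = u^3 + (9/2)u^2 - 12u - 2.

-17/2

The derivative is 3u^2 + 9u - 12, whose only zero in [-3, 3] is u = 1.
Compare values at every candidate in [-3, 3]: P(-3) = 95/2, P(1) = -17/2, P(3) = 59/2.
The minimum over the interval is -17/2, attained at u = 1.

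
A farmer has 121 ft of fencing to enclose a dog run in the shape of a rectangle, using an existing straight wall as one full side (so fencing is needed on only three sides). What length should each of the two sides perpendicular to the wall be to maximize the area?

Let the sides perpendicular to the wall have length x and the parallel side y, so 2x + y = 121 and the area is A = xy = x(121 − 2x).
A'(x) = 121 − 4x = 0 gives x = 121/4, and A''(x) = −4 < 0 confirms a maximum.
Then y = 121 − 2·121/4 = 121/2 and A = 14641/8.

121/4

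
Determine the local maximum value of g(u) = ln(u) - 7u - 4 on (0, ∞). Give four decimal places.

g'(u) = 1/u − 7 = 0 gives u = 1/7.
g''(u) = -1/u², which is negative for u > 0, so this is a local maximum.
g(1/7) = 1·ln(1/7) - 1 - 4 ≈ -6.9459.

-6.9459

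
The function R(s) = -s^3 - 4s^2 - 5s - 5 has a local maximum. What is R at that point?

R'(s) = -3s^2 - 8s - 5 = 0 at s = -5/3, -1.
Second-derivative test with R''(s) = -6s - 8: R''(-5/3) = 2 > 0 ⇒ local minimum; R''(-1) = -2 < 0 ⇒ local maximum.
So the local maximum value is R(-1) = -3.

-3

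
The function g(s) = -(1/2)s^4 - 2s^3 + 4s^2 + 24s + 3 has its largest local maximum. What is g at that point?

g'(s) = -2s^3 - 6s^2 + 8s + 24. Setting g'(s) = 0 gives s ∈ {-3, -2, 2}.
Second-derivative test with g''(s) = -6s^2 - 12s + 8: g''(-3) = -10 < 0 ⇒ local maximum; g''(-2) = 8 > 0 ⇒ local minimum; g''(2) = -40 < 0 ⇒ local maximum.
Thus g has its largest local maximum at s = 2, with value 43.

43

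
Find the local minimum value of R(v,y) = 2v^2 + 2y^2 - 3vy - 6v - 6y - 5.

∂R/∂v = 4v - 3y - 6 = 0 and ∂R/∂y = -3v + 4y - 6 = 0, so (v, y) = (6, 6).
The Hessian has R_{vv} = 4, R_{yy} = 4, R_{vy} = -3, giving D = 7 > 0 with R_{vv} > 0, so the point is a local minimum.
R(6, 6) = -41.

-41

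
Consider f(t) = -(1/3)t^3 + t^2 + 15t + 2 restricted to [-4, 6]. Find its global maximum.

181/3

The derivative is -t^2 + 2t + 15, which vanishes at t = -3 and t = 5.
Candidates: f(-4) = -62/3,  f(-3) = -25,  f(5) = 181/3,  f(6) = 56.
The maximum over the interval is 181/3, attained at t = 5.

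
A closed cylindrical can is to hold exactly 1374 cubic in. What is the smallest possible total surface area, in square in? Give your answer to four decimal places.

684.1831

With radius r and height h, πr²h = 1374 so h = 1374/(πr²), and S(r) = 2πr² + 2πrh = 2πr² + 2·1374/r.
S'(r) = 4πr − 2·1374/r² = 0 ⇒ r³ = 1374/(2π), so r ≈ 6.0247 and h = 2r ≈ 12.0494.
S''(r) = 4π + 4·1374/r³ > 0, so this is the minimum; S ≈ 684.1831.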